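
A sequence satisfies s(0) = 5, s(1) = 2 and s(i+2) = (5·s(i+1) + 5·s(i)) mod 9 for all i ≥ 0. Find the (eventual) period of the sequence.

We have s(0) = 5,  s(1) = 2,  s(2) = 8,  s(3) = 5,  s(4) = 2.
Since (s(3), s(4)) = (s(0), s(1)) = (5, 2) (two consecutive terms determine the rest), the sequence is periodic with period 3.

3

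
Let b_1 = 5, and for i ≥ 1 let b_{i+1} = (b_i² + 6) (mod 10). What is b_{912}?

b_1 = 5, b_2 = 1, b_3 = 7, b_4 = 5.
Since b_4 = b_1 = 5, the sequence is periodic with period 3.
So b_{912} = b_{1 + ((912-1) mod 3)} = b_3 = 7.

7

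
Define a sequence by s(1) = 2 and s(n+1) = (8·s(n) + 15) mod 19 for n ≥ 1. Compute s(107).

s(1) = 2; s(2) = 12; s(3) = 16; s(4) = 10; s(5) = 0; s(6) = 15; s(7) = 2.
Since s(7) = s(1) = 2, the sequence is periodic with period 6.
So s(107) = s(1 + ((107-1) mod 6)) = s(5) = 0.

0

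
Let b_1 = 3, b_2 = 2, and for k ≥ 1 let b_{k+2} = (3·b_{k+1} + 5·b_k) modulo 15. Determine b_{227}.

6

b_1 = 3, b_2 = 2, b_3 = 6, b_4 = 13, b_5 = 9, b_6 = 2, b_7 = 6.
Since (b_6, b_7) = (b_2, b_3) = (2, 6) (two consecutive terms determine the rest), the sequence is eventually periodic: after a pre-period of length 1 it cycles with period 4.
For k ≥ 2, b_k depends only on (k - 2) mod 4. (227 - 2) mod 4 = 1, so b_{227} = b_3 = 6.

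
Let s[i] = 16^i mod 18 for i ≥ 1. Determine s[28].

16

Computing terms: s[1] = 16,  s[2] = 4,  s[3] = 10,  s[4] = 16.
Since s[4] = s[1] = 16, the sequence is periodic with period 3.
(28 - 1) mod 3 = 0, so s[28] = s[1] = 16.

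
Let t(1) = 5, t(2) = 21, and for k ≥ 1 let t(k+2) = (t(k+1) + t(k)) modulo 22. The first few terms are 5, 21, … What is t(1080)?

16

t(1) = 5,  t(2) = 21,  t(3) = 4,  t(4) = 3,  t(5) = 7,  t(6) = 10,  t(7) = 17,  t(8) = 5,  t(9) = 0,  t(10) = 5,  t(11) = 5,  t(12) = 10,  t(13) = 15,  t(14) = 3,  t(15) = 18,  t(16) = 21,  t(17) = 17,  t(18) = 16,  t(19) = 11,  t(20) = 5,  t(21) = 16,  t(22) = 21,  t(23) = 15,  t(24) = 14,  t(25) = 7,  t(26) = 21,  t(27) = 6,  t(28) = 5,  t(29) = 11,  t(30) = 16,  t(31) = 5,  t(32) = 21.
The sequence repeats with period 30.
(1080 - 1) mod 30 = 29, so t(1080) = t(30) = 16.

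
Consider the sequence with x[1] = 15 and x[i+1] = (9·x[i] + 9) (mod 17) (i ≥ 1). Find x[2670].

11

Computing terms: x[1] = 15, x[2] = 8, x[3] = 13, x[4] = 7, x[5] = 4, x[6] = 11, x[7] = 6, x[8] = 12, x[9] = 15.
The sequence repeats with period 8.
(2670 - 1) mod 8 = 5, so x[2670] = x[6] = 11.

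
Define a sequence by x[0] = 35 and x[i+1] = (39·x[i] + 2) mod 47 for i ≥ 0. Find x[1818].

33

We have x[0] = 35; x[1] = 4; x[2] = 17; x[3] = 7; x[4] = 40; x[5] = 11; x[6] = 8; x[7] = 32; x[8] = 28; x[9] = 13; x[10] = 39; x[11] = 19; x[12] = 38; x[13] = 27; x[14] = 21; x[15] = 22; x[16] = 14; x[17] = 31; x[18] = 36; x[19] = 43; x[20] = 34; x[21] = 12; x[22] = 0; x[23] = 2; x[24] = 33; x[25] = 20; x[26] = 30; x[27] = 44; x[28] = 26; x[29] = 29; x[30] = 5; x[31] = 9; x[32] = 24; x[33] = 45; x[34] = 18; x[35] = 46; x[36] = 10; x[37] = 16; x[38] = 15; x[39] = 23; x[40] = 6; x[41] = 1; x[42] = 41; x[43] = 3; x[44] = 25; x[45] = 37; x[46] = 35.
The sequence repeats with period 46.
(1818 - 0) mod 46 = 24, so x[1818] = x[24] = 33.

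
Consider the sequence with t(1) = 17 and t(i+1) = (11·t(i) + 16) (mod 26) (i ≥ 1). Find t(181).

Computing terms: t(1) = 17; t(2) = 21; t(3) = 13; t(4) = 3; t(5) = 23; t(6) = 9; t(7) = 11; t(8) = 7; t(9) = 15; t(10) = 25; t(11) = 5; t(12) = 19; t(13) = 17.
The sequence repeats with period 12.
(181 - 1) mod 12 = 0, so t(181) = t(1) = 17.

17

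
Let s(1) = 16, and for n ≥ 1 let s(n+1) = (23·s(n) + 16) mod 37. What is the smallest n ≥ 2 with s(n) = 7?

Computing terms: s(1) = 16; s(2) = 14; s(3) = 5; s(4) = 20; s(5) = 32; s(6) = 12; s(7) = 33; s(8) = 35; s(9) = 7; s(10) = 29; s(11) = 17; s(12) = 0; s(13) = 16.
Since s(13) = s(1) = 16, the sequence is periodic with period 12.
The value 7 first appears (with n ≥ 2) at s(9).

9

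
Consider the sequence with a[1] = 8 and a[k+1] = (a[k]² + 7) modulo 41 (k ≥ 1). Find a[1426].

a[1] = 8,  a[2] = 30,  a[3] = 5,  a[4] = 32,  a[5] = 6,  a[6] = 2,  a[7] = 11,  a[8] = 5.
Since a[8] = a[3] = 5, the sequence is eventually periodic: after a pre-period of length 2 it cycles with period 5.
For k ≥ 3, a[k] depends only on (k - 3) mod 5. (1426 - 3) mod 5 = 3, so a[1426] = a[6] = 2.

2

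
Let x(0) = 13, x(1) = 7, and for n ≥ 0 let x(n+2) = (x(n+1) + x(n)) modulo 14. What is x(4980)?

x(0) = 13, x(1) = 7, x(2) = 6, x(3) = 13, x(4) = 5, x(5) = 4, x(6) = 9, x(7) = 13, x(8) = 8, x(9) = 7, x(10) = 1, x(11) = 8, x(12) = 9, x(13) = 3, x(14) = 12, x(15) = 1, x(16) = 13, x(17) = 0, x(18) = 13, x(19) = 13, x(20) = 12, x(21) = 11, x(22) = 9, x(23) = 6, x(24) = 1, x(25) = 7, x(26) = 8, x(27) = 1, x(28) = 9, x(29) = 10, x(30) = 5, x(31) = 1, x(32) = 6, x(33) = 7, x(34) = 13, x(35) = 6, x(36) = 5, x(37) = 11, x(38) = 2, x(39) = 13, x(40) = 1, x(41) = 0, x(42) = 1, x(43) = 1, x(44) = 2, x(45) = 3, x(46) = 5, x(47) = 8, x(48) = 13, x(49) = 7.
The sequence repeats with period 48.
(4980 - 0) mod 48 = 36, so x(4980) = x(36) = 5.

5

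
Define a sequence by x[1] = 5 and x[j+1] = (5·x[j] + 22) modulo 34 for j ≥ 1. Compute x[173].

x[1] = 5, x[2] = 13, x[3] = 19, x[4] = 15, x[5] = 29, x[6] = 31, x[7] = 7, x[8] = 23, x[9] = 1, x[10] = 27, x[11] = 21, x[12] = 25, x[13] = 11, x[14] = 9, x[15] = 33, x[16] = 17, x[17] = 5.
The sequence repeats with period 16.
(173 - 1) mod 16 = 12, so x[173] = x[13] = 11.

11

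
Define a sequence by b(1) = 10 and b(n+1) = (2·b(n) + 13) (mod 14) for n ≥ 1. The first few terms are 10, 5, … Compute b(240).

9

b(1) = 10; b(2) = 5; b(3) = 9; b(4) = 3; b(5) = 5.
Since b(5) = b(2) = 5, the sequence is eventually periodic: after a pre-period of length 1 it cycles with period 3.
For n ≥ 2, b(n) depends only on (n - 2) mod 3. (240 - 2) mod 3 = 1, so b(240) = b(3) = 9.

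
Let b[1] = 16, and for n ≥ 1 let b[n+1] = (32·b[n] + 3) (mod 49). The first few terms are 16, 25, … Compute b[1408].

16

Listing terms: b[1] = 16; b[2] = 25; b[3] = 19; b[4] = 23; b[5] = 4; b[6] = 33; b[7] = 30; b[8] = 32; b[9] = 47; b[10] = 37; b[11] = 11; b[12] = 12; b[13] = 44; b[14] = 39; b[15] = 26; b[16] = 2; b[17] = 18; b[18] = 40; b[19] = 9; b[20] = 46; b[21] = 5; b[22] = 16.
Since b[22] = b[1] = 16, the sequence is periodic with period 21.
So b[1408] = b[1 + ((1408-1) mod 21)] = b[1] = 16.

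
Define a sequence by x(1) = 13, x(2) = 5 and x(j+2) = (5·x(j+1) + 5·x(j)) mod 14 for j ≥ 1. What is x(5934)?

8

Computing terms: x(1) = 13,  x(2) = 5,  x(3) = 6,  x(4) = 13,  x(5) = 11,  x(6) = 8,  x(7) = 11,  x(8) = 11,  x(9) = 12,  x(10) = 3,  x(11) = 5,  x(12) = 12,  x(13) = 1,  x(14) = 9,  x(15) = 8,  x(16) = 1,  x(17) = 3,  x(18) = 6,  x(19) = 3,  x(20) = 3,  x(21) = 2,  x(22) = 11,  x(23) = 9,  x(24) = 2,  x(25) = 13,  x(26) = 5.
Since (x(25), x(26)) = (x(1), x(2)) = (13, 5) (two consecutive terms determine the rest), the sequence is periodic with period 24.
So x(5934) = x(1 + ((5934-1) mod 24)) = x(6) = 8.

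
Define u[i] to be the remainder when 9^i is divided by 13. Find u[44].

We have u[0] = 1, u[1] = 9, u[2] = 3, u[3] = 1.
The sequence repeats with period 3.
So u[44] = u[0 + ((44-0) mod 3)] = u[2] = 3.

3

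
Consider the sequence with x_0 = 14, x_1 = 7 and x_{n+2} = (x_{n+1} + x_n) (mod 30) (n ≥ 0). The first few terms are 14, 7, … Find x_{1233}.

Computing terms: x_0 = 14, x_1 = 7, x_2 = 21, x_3 = 28, x_4 = 19, x_5 = 17, x_6 = 6, x_7 = 23, x_8 = 29, x_9 = 22, x_{10} = 21, x_{11} = 13, x_{12} = 4, x_{13} = 17, x_{14} = 21, x_{15} = 8, x_{16} = 29, x_{17} = 7, x_{18} = 6, x_{19} = 13, x_{20} = 19, x_{21} = 2, x_{22} = 21, x_{23} = 23, x_{24} = 14, x_{25} = 7.
The sequence repeats with period 24.
So x_{1233} = x_{0 + ((1233-0) mod 24)} = x_9 = 22.

22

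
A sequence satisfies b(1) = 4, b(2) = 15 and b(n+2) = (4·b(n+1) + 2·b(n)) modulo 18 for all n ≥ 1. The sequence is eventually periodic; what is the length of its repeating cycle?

Computing terms: b(1) = 4; b(2) = 15; b(3) = 14; b(4) = 14; b(5) = 12; b(6) = 4; b(7) = 4; b(8) = 6; b(9) = 14; b(10) = 14.
Since (b(9), b(10)) = (b(3), b(4)) = (14, 14) (two consecutive terms determine the rest), the sequence is eventually periodic: after a pre-period of length 2 it cycles with period 6.

6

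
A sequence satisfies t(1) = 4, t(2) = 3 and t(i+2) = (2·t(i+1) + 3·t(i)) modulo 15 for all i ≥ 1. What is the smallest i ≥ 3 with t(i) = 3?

We have t(1) = 4, t(2) = 3, t(3) = 3, t(4) = 0, t(5) = 9, t(6) = 3, t(7) = 3.
Since (t(6), t(7)) = (t(2), t(3)) = (3, 3) (two consecutive terms determine the rest), the sequence is eventually periodic: after a pre-period of length 1 it cycles with period 4.
The value 3 first appears (with i ≥ 3) at t(3).

3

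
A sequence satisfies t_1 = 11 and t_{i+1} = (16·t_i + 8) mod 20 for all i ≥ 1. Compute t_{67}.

t_1 = 11,  t_2 = 4,  t_3 = 12,  t_4 = 0,  t_5 = 8,  t_6 = 16,  t_7 = 4.
Since t_7 = t_2 = 4, the sequence is eventually periodic: after a pre-period of length 1 it cycles with period 5.
For i ≥ 2, t_i depends only on (i - 2) mod 5. (67 - 2) mod 5 = 0, so t_{67} = t_2 = 4.

4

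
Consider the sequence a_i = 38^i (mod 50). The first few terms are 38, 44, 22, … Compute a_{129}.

We have a_1 = 38, a_2 = 44, a_3 = 22, a_4 = 36, a_5 = 18, a_6 = 34, a_7 = 42, a_8 = 46, a_9 = 48, a_{10} = 24, a_{11} = 12, a_{12} = 6, a_{13} = 28, a_{14} = 14, a_{15} = 32, a_{16} = 16, a_{17} = 8, a_{18} = 4, a_{19} = 2, a_{20} = 26, a_{21} = 38.
Since a_{21} = a_1 = 38, the sequence is periodic with period 20.
So a_{129} = a_{1 + ((129-1) mod 20)} = a_9 = 48.

48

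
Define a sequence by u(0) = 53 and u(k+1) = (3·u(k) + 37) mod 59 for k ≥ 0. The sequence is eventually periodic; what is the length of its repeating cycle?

Computing terms: u(0) = 53,  u(1) = 19,  u(2) = 35,  u(3) = 24,  u(4) = 50,  u(5) = 10,  u(6) = 8,  u(7) = 2,  u(8) = 43,  u(9) = 48,  u(10) = 4,  u(11) = 49,  u(12) = 7,  u(13) = 58,  u(14) = 34,  u(15) = 21,  u(16) = 41,  u(17) = 42,  u(18) = 45,  u(19) = 54,  u(20) = 22,  u(21) = 44,  u(22) = 51,  u(23) = 13,  u(24) = 17,  u(25) = 29,  u(26) = 6,  u(27) = 55,  u(28) = 25,  u(29) = 53.
The sequence repeats with period 29.

29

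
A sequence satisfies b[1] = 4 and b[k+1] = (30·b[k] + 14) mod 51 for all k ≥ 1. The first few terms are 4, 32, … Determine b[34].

32

Listing terms: b[1] = 4; b[2] = 32; b[3] = 5; b[4] = 11; b[5] = 38; b[6] = 32.
Since b[6] = b[2] = 32, the sequence is eventually periodic: after a pre-period of length 1 it cycles with period 4.
For k ≥ 2, b[k] depends only on (k - 2) mod 4. (34 - 2) mod 4 = 0, so b[34] = b[2] = 32.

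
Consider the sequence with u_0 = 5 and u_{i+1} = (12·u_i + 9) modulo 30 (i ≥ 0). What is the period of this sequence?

Computing terms: u_0 = 5,  u_1 = 9,  u_2 = 27,  u_3 = 3,  u_4 = 15,  u_5 = 9.
Since u_5 = u_1 = 9, the sequence is eventually periodic: after a pre-period of length 1 it cycles with period 4.

4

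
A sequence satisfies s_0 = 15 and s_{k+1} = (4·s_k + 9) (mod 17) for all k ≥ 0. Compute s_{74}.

13

We have s_0 = 15,  s_1 = 1,  s_2 = 13,  s_3 = 10,  s_4 = 15.
Since s_4 = s_0 = 15, the sequence is periodic with period 4.
(74 - 0) mod 4 = 2, so s_{74} = s_2 = 13.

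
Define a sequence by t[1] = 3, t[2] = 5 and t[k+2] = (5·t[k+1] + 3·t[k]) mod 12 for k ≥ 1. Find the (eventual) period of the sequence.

6

t[1] = 3,  t[2] = 5,  t[3] = 10,  t[4] = 5,  t[5] = 7,  t[6] = 2,  t[7] = 7,  t[8] = 5,  t[9] = 10.
Since (t[8], t[9]) = (t[2], t[3]) = (5, 10) (two consecutive terms determine the rest), the sequence is eventually periodic: after a pre-period of length 1 it cycles with period 6.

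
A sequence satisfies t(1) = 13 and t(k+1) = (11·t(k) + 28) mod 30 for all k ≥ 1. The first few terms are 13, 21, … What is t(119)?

7

We have t(1) = 13; t(2) = 21; t(3) = 19; t(4) = 27; t(5) = 25; t(6) = 3; t(7) = 1; t(8) = 9; t(9) = 7; t(10) = 15; t(11) = 13.
Since t(11) = t(1) = 13, the sequence is periodic with period 10.
(119 - 1) mod 10 = 8, so t(119) = t(9) = 7.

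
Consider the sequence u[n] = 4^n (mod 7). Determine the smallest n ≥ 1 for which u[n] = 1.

Listing terms: u[0] = 1, u[1] = 4, u[2] = 2, u[3] = 1.
The sequence repeats with period 3.
The value 1 next appears (with n ≥ 1) at u[3].

3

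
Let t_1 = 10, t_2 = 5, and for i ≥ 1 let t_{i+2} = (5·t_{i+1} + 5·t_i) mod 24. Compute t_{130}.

We have t_1 = 10, t_2 = 5, t_3 = 3, t_4 = 16, t_5 = 23, t_6 = 3, t_7 = 10, t_8 = 17, t_9 = 15, t_{10} = 16, t_{11} = 11, t_{12} = 15, t_{13} = 10, t_{14} = 5.
Since (t_{13}, t_{14}) = (t_1, t_2) = (10, 5) (two consecutive terms determine the rest), the sequence is periodic with period 12.
(130 - 1) mod 12 = 9, so t_{130} = t_{10} = 16.

16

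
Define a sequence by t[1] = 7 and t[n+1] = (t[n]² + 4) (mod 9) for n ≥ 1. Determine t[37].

t[1] = 7, t[2] = 8, t[3] = 5, t[4] = 2, t[5] = 8.
Since t[5] = t[2] = 8, the sequence is eventually periodic: after a pre-period of length 1 it cycles with period 3.
For n ≥ 2, t[n] depends only on (n - 2) mod 3. (37 - 2) mod 3 = 2, so t[37] = t[4] = 2.

2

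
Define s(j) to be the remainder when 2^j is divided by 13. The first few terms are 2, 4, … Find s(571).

Listing terms: s(1) = 2,  s(2) = 4,  s(3) = 8,  s(4) = 3,  s(5) = 6,  s(6) = 12,  s(7) = 11,  s(8) = 9,  s(9) = 5,  s(10) = 10,  s(11) = 7,  s(12) = 1,  s(13) = 2.
The sequence repeats with period 12.
(571 - 1) mod 12 = 6, so s(571) = s(7) = 11.

11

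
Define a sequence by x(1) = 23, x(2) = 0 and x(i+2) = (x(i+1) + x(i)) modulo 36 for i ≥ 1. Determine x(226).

Computing terms: x(1) = 23, x(2) = 0, x(3) = 23, x(4) = 23, x(5) = 10, x(6) = 33, x(7) = 7, x(8) = 4, x(9) = 11, x(10) = 15, x(11) = 26, x(12) = 5, x(13) = 31, x(14) = 0, x(15) = 31, x(16) = 31, x(17) = 26, x(18) = 21, x(19) = 11, x(20) = 32, x(21) = 7, x(22) = 3, x(23) = 10, x(24) = 13, x(25) = 23, x(26) = 0.
The sequence repeats with period 24.
So x(226) = x(1 + ((226-1) mod 24)) = x(10) = 15.

15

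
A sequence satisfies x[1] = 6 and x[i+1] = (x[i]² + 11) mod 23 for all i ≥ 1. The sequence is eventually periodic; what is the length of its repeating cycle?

Computing terms: x[1] = 6, x[2] = 1, x[3] = 12, x[4] = 17, x[5] = 1.
Since x[5] = x[2] = 1, the sequence is eventually periodic: after a pre-period of length 1 it cycles with period 3.

3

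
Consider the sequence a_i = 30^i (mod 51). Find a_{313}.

30

We have a_1 = 30; a_2 = 33; a_3 = 21; a_4 = 18; a_5 = 30.
Since a_5 = a_1 = 30, the sequence is periodic with period 4.
So a_{313} = a_{1 + ((313-1) mod 4)} = a_1 = 30.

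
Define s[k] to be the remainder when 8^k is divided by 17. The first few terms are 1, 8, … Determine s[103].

Listing terms: s[0] = 1,  s[1] = 8,  s[2] = 13,  s[3] = 2,  s[4] = 16,  s[5] = 9,  s[6] = 4,  s[7] = 15,  s[8] = 1.
Since s[8] = s[0] = 1, the sequence is periodic with period 8.
So s[103] = s[0 + ((103-0) mod 8)] = s[7] = 15.

15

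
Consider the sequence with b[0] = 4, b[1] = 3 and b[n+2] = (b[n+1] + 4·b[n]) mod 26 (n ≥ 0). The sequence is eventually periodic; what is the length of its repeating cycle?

Computing terms: b[0] = 4,  b[1] = 3,  b[2] = 19,  b[3] = 5,  b[4] = 3,  b[5] = 23,  b[6] = 9,  b[7] = 23,  b[8] = 7,  b[9] = 21,  b[10] = 23,  b[11] = 3,  b[12] = 17,  b[13] = 3,  b[14] = 19.
Since (b[13], b[14]) = (b[1], b[2]) = (3, 19) (two consecutive terms determine the rest), the sequence is eventually periodic: after a pre-period of length 1 it cycles with period 12.

12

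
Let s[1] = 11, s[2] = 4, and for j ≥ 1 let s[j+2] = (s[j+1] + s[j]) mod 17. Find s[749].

Listing terms: s[1] = 11; s[2] = 4; s[3] = 15; s[4] = 2; s[5] = 0; s[6] = 2; s[7] = 2; s[8] = 4; s[9] = 6; s[10] = 10; s[11] = 16; s[12] = 9; s[13] = 8; s[14] = 0; s[15] = 8; s[16] = 8; s[17] = 16; s[18] = 7; s[19] = 6; s[20] = 13; s[21] = 2; s[22] = 15; s[23] = 0; s[24] = 15; s[25] = 15; s[26] = 13; s[27] = 11; s[28] = 7; s[29] = 1; s[30] = 8; s[31] = 9; s[32] = 0; s[33] = 9; s[34] = 9; s[35] = 1; s[36] = 10; s[37] = 11; s[38] = 4.
Since (s[37], s[38]) = (s[1], s[2]) = (11, 4) (two consecutive terms determine the rest), the sequence is periodic with period 36.
So s[749] = s[1 + ((749-1) mod 36)] = s[29] = 1.

1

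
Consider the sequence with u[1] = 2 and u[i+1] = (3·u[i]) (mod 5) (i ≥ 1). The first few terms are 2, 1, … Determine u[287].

Listing terms: u[1] = 2, u[2] = 1, u[3] = 3, u[4] = 4, u[5] = 2.
The sequence repeats with period 4.
(287 - 1) mod 4 = 2, so u[287] = u[3] = 3.

3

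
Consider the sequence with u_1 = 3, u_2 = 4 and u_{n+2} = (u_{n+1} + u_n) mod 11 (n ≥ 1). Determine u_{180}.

1

Computing terms: u_1 = 3,  u_2 = 4,  u_3 = 7,  u_4 = 0,  u_5 = 7,  u_6 = 7,  u_7 = 3,  u_8 = 10,  u_9 = 2,  u_{10} = 1,  u_{11} = 3,  u_{12} = 4.
Since (u_{11}, u_{12}) = (u_1, u_2) = (3, 4) (two consecutive terms determine the rest), the sequence is periodic with period 10.
So u_{180} = u_{1 + ((180-1) mod 10)} = u_{10} = 1.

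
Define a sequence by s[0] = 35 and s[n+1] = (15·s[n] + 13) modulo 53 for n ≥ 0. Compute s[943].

Listing terms: s[0] = 35; s[1] = 8; s[2] = 27; s[3] = 47; s[4] = 29; s[5] = 24; s[6] = 2; s[7] = 43; s[8] = 22; s[9] = 25; s[10] = 17; s[11] = 3; s[12] = 5; s[13] = 35.
Since s[13] = s[0] = 35, the sequence is periodic with period 13.
So s[943] = s[0 + ((943-0) mod 13)] = s[7] = 43.

43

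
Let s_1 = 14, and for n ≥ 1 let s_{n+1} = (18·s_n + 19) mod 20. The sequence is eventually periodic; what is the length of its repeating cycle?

4

s_1 = 14,  s_2 = 11,  s_3 = 17,  s_4 = 5,  s_5 = 9,  s_6 = 1,  s_7 = 17.
Since s_7 = s_3 = 17, the sequence is eventually periodic: after a pre-period of length 2 it cycles with period 4.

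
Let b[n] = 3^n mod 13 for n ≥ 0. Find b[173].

We have b[0] = 1,  b[1] = 3,  b[2] = 9,  b[3] = 1.
The sequence repeats with period 3.
So b[173] = b[0 + ((173-0) mod 3)] = b[2] = 9.

9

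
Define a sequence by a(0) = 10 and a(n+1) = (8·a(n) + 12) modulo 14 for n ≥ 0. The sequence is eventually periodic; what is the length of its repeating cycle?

7

We have a(0) = 10, a(1) = 8, a(2) = 6, a(3) = 4, a(4) = 2, a(5) = 0, a(6) = 12, a(7) = 10.
Since a(7) = a(0) = 10, the sequence is periodic with period 7.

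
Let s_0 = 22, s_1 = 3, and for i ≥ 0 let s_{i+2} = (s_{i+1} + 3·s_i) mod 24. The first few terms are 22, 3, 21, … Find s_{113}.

15

Computing terms: s_0 = 22, s_1 = 3, s_2 = 21, s_3 = 6, s_4 = 21, s_5 = 15, s_6 = 6, s_7 = 3, s_8 = 21.
Since (s_7, s_8) = (s_1, s_2) = (3, 21) (two consecutive terms determine the rest), the sequence is eventually periodic: after a pre-period of length 1 it cycles with period 6.
For i ≥ 1, s_i depends only on (i - 1) mod 6. (113 - 1) mod 6 = 4, so s_{113} = s_5 = 15.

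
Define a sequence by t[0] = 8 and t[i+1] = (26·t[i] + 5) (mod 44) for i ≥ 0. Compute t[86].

15

Listing terms: t[0] = 8; t[1] = 37; t[2] = 43; t[3] = 23; t[4] = 31; t[5] = 19; t[6] = 15; t[7] = 43.
Since t[7] = t[2] = 43, the sequence is eventually periodic: after a pre-period of length 2 it cycles with period 5.
For i ≥ 2, t[i] depends only on (i - 2) mod 5. (86 - 2) mod 5 = 4, so t[86] = t[6] = 15.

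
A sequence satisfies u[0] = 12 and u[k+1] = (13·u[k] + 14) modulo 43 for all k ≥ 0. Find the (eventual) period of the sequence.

u[0] = 12; u[1] = 41; u[2] = 31; u[3] = 30; u[4] = 17; u[5] = 20; u[6] = 16; u[7] = 7; u[8] = 19; u[9] = 3; u[10] = 10; u[11] = 15; u[12] = 37; u[13] = 22; u[14] = 42; u[15] = 1; u[16] = 27; u[17] = 21; u[18] = 29; u[19] = 4; u[20] = 23; u[21] = 12.
The sequence repeats with period 21.

21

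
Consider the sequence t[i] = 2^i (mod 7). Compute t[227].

t[1] = 2,  t[2] = 4,  t[3] = 1,  t[4] = 2.
The sequence repeats with period 3.
So t[227] = t[1 + ((227-1) mod 3)] = t[2] = 4.

4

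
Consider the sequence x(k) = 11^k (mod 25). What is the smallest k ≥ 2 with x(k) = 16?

x(1) = 11; x(2) = 21; x(3) = 6; x(4) = 16; x(5) = 1; x(6) = 11.
The sequence repeats with period 5.
The value 16 first appears (with k ≥ 2) at x(4).

4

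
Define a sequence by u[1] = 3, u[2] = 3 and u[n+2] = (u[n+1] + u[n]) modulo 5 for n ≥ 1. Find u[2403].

Computing terms: u[1] = 3, u[2] = 3, u[3] = 1, u[4] = 4, u[5] = 0, u[6] = 4, u[7] = 4, u[8] = 3, u[9] = 2, u[10] = 0, u[11] = 2, u[12] = 2, u[13] = 4, u[14] = 1, u[15] = 0, u[16] = 1, u[17] = 1, u[18] = 2, u[19] = 3, u[20] = 0, u[21] = 3, u[22] = 3.
The sequence repeats with period 20.
(2403 - 1) mod 20 = 2, so u[2403] = u[3] = 1.

1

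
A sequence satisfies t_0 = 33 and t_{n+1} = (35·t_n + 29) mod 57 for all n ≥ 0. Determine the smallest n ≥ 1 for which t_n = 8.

7

Listing terms: t_0 = 33, t_1 = 44, t_2 = 30, t_3 = 53, t_4 = 3, t_5 = 20, t_6 = 45, t_7 = 8, t_8 = 24, t_9 = 14, t_{10} = 6, t_{11} = 11, t_{12} = 15, t_{13} = 41, t_{14} = 39, t_{15} = 26, t_{16} = 27, t_{17} = 5, t_{18} = 33.
The sequence repeats with period 18.
The value 8 first appears (with n ≥ 1) at t_7.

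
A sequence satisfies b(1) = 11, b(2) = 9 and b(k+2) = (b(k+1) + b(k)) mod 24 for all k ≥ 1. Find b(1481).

b(1) = 11,  b(2) = 9,  b(3) = 20,  b(4) = 5,  b(5) = 1,  b(6) = 6,  b(7) = 7,  b(8) = 13,  b(9) = 20,  b(10) = 9,  b(11) = 5,  b(12) = 14,  b(13) = 19,  b(14) = 9,  b(15) = 4,  b(16) = 13,  b(17) = 17,  b(18) = 6,  b(19) = 23,  b(20) = 5,  b(21) = 4,  b(22) = 9,  b(23) = 13,  b(24) = 22,  b(25) = 11,  b(26) = 9.
Since (b(25), b(26)) = (b(1), b(2)) = (11, 9) (two consecutive terms determine the rest), the sequence is periodic with period 24.
(1481 - 1) mod 24 = 16, so b(1481) = b(17) = 17.

17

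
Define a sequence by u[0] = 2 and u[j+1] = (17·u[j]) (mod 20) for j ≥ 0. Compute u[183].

6

Listing terms: u[0] = 2, u[1] = 14, u[2] = 18, u[3] = 6, u[4] = 2.
The sequence repeats with period 4.
So u[183] = u[0 + ((183-0) mod 4)] = u[3] = 6.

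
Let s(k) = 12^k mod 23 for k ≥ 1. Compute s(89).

We have s(1) = 12; s(2) = 6; s(3) = 3; s(4) = 13; s(5) = 18; s(6) = 9; s(7) = 16; s(8) = 8; s(9) = 4; s(10) = 2; s(11) = 1; s(12) = 12.
The sequence repeats with period 11.
(89 - 1) mod 11 = 0, so s(89) = s(1) = 12.

12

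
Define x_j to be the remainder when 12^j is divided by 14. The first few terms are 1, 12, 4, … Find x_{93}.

Computing terms: x_0 = 1,  x_1 = 12,  x_2 = 4,  x_3 = 6,  x_4 = 2,  x_5 = 10,  x_6 = 8,  x_7 = 12.
Since x_7 = x_1 = 12, the sequence is eventually periodic: after a pre-period of length 1 it cycles with period 6.
For j ≥ 1, x_j depends only on (j - 1) mod 6. (93 - 1) mod 6 = 2, so x_{93} = x_3 = 6.

6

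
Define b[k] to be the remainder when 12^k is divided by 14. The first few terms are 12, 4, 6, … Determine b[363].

We have b[1] = 12; b[2] = 4; b[3] = 6; b[4] = 2; b[5] = 10; b[6] = 8; b[7] = 12.
Since b[7] = b[1] = 12, the sequence is periodic with period 6.
So b[363] = b[1 + ((363-1) mod 6)] = b[3] = 6.

6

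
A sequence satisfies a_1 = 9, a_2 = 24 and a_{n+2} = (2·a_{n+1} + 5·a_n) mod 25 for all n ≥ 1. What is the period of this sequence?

We have a_1 = 9, a_2 = 24, a_3 = 18, a_4 = 6, a_5 = 2, a_6 = 9, a_7 = 3, a_8 = 1, a_9 = 17, a_{10} = 14, a_{11} = 13, a_{12} = 21, a_{13} = 7, a_{14} = 19, a_{15} = 23, a_{16} = 16, a_{17} = 22, a_{18} = 24, a_{19} = 8, a_{20} = 11, a_{21} = 12, a_{22} = 4, a_{23} = 18, a_{24} = 6.
Since (a_{23}, a_{24}) = (a_3, a_4) = (18, 6) (two consecutive terms determine the rest), the sequence is eventually periodic: after a pre-period of length 2 it cycles with period 20.

20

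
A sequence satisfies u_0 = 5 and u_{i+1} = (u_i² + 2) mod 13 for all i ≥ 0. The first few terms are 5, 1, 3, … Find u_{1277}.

12

Listing terms: u_0 = 5,  u_1 = 1,  u_2 = 3,  u_3 = 11,  u_4 = 6,  u_5 = 12,  u_6 = 3.
Since u_6 = u_2 = 3, the sequence is eventually periodic: after a pre-period of length 2 it cycles with period 4.
For i ≥ 2, u_i depends only on (i - 2) mod 4. (1277 - 2) mod 4 = 3, so u_{1277} = u_5 = 12.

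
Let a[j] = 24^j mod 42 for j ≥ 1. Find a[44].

Computing terms: a[1] = 24,  a[2] = 30,  a[3] = 6,  a[4] = 18,  a[5] = 12,  a[6] = 36,  a[7] = 24.
Since a[7] = a[1] = 24, the sequence is periodic with period 6.
So a[44] = a[1 + ((44-1) mod 6)] = a[2] = 30.

30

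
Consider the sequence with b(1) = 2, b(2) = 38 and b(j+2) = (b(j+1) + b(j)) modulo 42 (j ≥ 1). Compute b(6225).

2

b(1) = 2, b(2) = 38, b(3) = 40, b(4) = 36, b(5) = 34, b(6) = 28, b(7) = 20, b(8) = 6, b(9) = 26, b(10) = 32, b(11) = 16, b(12) = 6, b(13) = 22, b(14) = 28, b(15) = 8, b(16) = 36, b(17) = 2, b(18) = 38.
Since (b(17), b(18)) = (b(1), b(2)) = (2, 38) (two consecutive terms determine the rest), the sequence is periodic with period 16.
(6225 - 1) mod 16 = 0, so b(6225) = b(1) = 2.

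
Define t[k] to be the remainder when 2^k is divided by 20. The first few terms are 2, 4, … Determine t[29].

12

We have t[1] = 2; t[2] = 4; t[3] = 8; t[4] = 16; t[5] = 12; t[6] = 4.
Since t[6] = t[2] = 4, the sequence is eventually periodic: after a pre-period of length 1 it cycles with period 4.
For k ≥ 2, t[k] depends only on (k - 2) mod 4. (29 - 2) mod 4 = 3, so t[29] = t[5] = 12.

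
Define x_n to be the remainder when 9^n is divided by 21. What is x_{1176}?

Computing terms: x_1 = 9, x_2 = 18, x_3 = 15, x_4 = 9.
The sequence repeats with period 3.
(1176 - 1) mod 3 = 2, so x_{1176} = x_3 = 15.

15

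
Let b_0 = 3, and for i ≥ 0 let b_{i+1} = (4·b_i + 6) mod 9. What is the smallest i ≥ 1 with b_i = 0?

Computing terms: b_0 = 3, b_1 = 0, b_2 = 6, b_3 = 3.
The sequence repeats with period 3.
The value 0 first appears (with i ≥ 1) at b_1.

1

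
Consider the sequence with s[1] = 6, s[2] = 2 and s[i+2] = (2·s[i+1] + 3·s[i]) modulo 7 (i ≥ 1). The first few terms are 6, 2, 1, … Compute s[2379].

We have s[1] = 6; s[2] = 2; s[3] = 1; s[4] = 1; s[5] = 5; s[6] = 6; s[7] = 6; s[8] = 2.
Since (s[7], s[8]) = (s[1], s[2]) = (6, 2) (two consecutive terms determine the rest), the sequence is periodic with period 6.
(2379 - 1) mod 6 = 2, so s[2379] = s[3] = 1.

1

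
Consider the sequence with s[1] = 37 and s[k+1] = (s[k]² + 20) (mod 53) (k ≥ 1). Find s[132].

11

Listing terms: s[1] = 37, s[2] = 11, s[3] = 35, s[4] = 26, s[5] = 7, s[6] = 16, s[7] = 11.
Since s[7] = s[2] = 11, the sequence is eventually periodic: after a pre-period of length 1 it cycles with period 5.
For k ≥ 2, s[k] depends only on (k - 2) mod 5. (132 - 2) mod 5 = 0, so s[132] = s[2] = 11.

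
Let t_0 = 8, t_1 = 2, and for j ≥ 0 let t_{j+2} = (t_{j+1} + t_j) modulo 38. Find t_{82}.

Listing terms: t_0 = 8; t_1 = 2; t_2 = 10; t_3 = 12; t_4 = 22; t_5 = 34; t_6 = 18; t_7 = 14; t_8 = 32; t_9 = 8; t_{10} = 2.
Since (t_9, t_{10}) = (t_0, t_1) = (8, 2) (two consecutive terms determine the rest), the sequence is periodic with period 9.
(82 - 0) mod 9 = 1, so t_{82} = t_1 = 2.

2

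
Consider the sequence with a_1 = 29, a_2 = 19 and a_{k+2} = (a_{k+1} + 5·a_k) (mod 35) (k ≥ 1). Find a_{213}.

24

Listing terms: a_1 = 29; a_2 = 19; a_3 = 24; a_4 = 14; a_5 = 29; a_6 = 29; a_7 = 34; a_8 = 4; a_9 = 34; a_{10} = 19; a_{11} = 14; a_{12} = 4; a_{13} = 4; a_{14} = 24; a_{15} = 9; a_{16} = 24; a_{17} = 34; a_{18} = 14; a_{19} = 9; a_{20} = 9; a_{21} = 19; a_{22} = 29; a_{23} = 19.
Since (a_{22}, a_{23}) = (a_1, a_2) = (29, 19) (two consecutive terms determine the rest), the sequence is periodic with period 21.
So a_{213} = a_{1 + ((213-1) mod 21)} = a_3 = 24.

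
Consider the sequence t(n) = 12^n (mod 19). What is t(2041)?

12

Listing terms: t(0) = 1, t(1) = 12, t(2) = 11, t(3) = 18, t(4) = 7, t(5) = 8, t(6) = 1.
Since t(6) = t(0) = 1, the sequence is periodic with period 6.
(2041 - 0) mod 6 = 1, so t(2041) = t(1) = 12.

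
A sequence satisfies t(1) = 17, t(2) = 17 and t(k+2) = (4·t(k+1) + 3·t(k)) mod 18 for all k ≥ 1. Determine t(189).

11

t(1) = 17,  t(2) = 17,  t(3) = 11,  t(4) = 5,  t(5) = 17,  t(6) = 11.
Since (t(5), t(6)) = (t(2), t(3)) = (17, 11) (two consecutive terms determine the rest), the sequence is eventually periodic: after a pre-period of length 1 it cycles with period 3.
For k ≥ 2, t(k) depends only on (k - 2) mod 3. (189 - 2) mod 3 = 1, so t(189) = t(3) = 11.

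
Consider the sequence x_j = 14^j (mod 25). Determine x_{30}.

1

x_0 = 1,  x_1 = 14,  x_2 = 21,  x_3 = 19,  x_4 = 16,  x_5 = 24,  x_6 = 11,  x_7 = 4,  x_8 = 6,  x_9 = 9,  x_{10} = 1.
The sequence repeats with period 10.
So x_{30} = x_{0 + ((30-0) mod 10)} = x_0 = 1.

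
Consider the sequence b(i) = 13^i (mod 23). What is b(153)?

We have b(0) = 1, b(1) = 13, b(2) = 8, b(3) = 12, b(4) = 18, b(5) = 4, b(6) = 6, b(7) = 9, b(8) = 2, b(9) = 3, b(10) = 16, b(11) = 1.
Since b(11) = b(0) = 1, the sequence is periodic with period 11.
(153 - 0) mod 11 = 10, so b(153) = b(10) = 16.

16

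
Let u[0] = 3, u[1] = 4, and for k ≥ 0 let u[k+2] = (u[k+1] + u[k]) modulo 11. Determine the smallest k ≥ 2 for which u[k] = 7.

2

u[0] = 3, u[1] = 4, u[2] = 7, u[3] = 0, u[4] = 7, u[5] = 7, u[6] = 3, u[7] = 10, u[8] = 2, u[9] = 1, u[10] = 3, u[11] = 4.
Since (u[10], u[11]) = (u[0], u[1]) = (3, 4) (two consecutive terms determine the rest), the sequence is periodic with period 10.
The value 7 first appears (with k ≥ 2) at u[2].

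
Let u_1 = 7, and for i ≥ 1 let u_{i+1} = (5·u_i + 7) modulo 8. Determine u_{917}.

We have u_1 = 7,  u_2 = 2,  u_3 = 1,  u_4 = 4,  u_5 = 3,  u_6 = 6,  u_7 = 5,  u_8 = 0,  u_9 = 7.
Since u_9 = u_1 = 7, the sequence is periodic with period 8.
(917 - 1) mod 8 = 4, so u_{917} = u_5 = 3.

3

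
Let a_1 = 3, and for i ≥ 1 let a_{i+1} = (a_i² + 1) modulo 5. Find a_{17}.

0

a_1 = 3,  a_2 = 0,  a_3 = 1,  a_4 = 2,  a_5 = 0.
Since a_5 = a_2 = 0, the sequence is eventually periodic: after a pre-period of length 1 it cycles with period 3.
For i ≥ 2, a_i depends only on (i - 2) mod 3. (17 - 2) mod 3 = 0, so a_{17} = a_2 = 0.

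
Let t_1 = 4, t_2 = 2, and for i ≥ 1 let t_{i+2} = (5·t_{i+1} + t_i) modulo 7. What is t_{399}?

Computing terms: t_1 = 4; t_2 = 2; t_3 = 0; t_4 = 2; t_5 = 3; t_6 = 3; t_7 = 4; t_8 = 2.
Since (t_7, t_8) = (t_1, t_2) = (4, 2) (two consecutive terms determine the rest), the sequence is periodic with period 6.
So t_{399} = t_{1 + ((399-1) mod 6)} = t_3 = 0.

0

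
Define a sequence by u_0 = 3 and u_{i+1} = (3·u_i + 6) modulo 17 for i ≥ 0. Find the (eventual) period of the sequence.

16

u_0 = 3,  u_1 = 15,  u_2 = 0,  u_3 = 6,  u_4 = 7,  u_5 = 10,  u_6 = 2,  u_7 = 12,  u_8 = 8,  u_9 = 13,  u_{10} = 11,  u_{11} = 5,  u_{12} = 4,  u_{13} = 1,  u_{14} = 9,  u_{15} = 16,  u_{16} = 3.
Since u_{16} = u_0 = 3, the sequence is periodic with period 16.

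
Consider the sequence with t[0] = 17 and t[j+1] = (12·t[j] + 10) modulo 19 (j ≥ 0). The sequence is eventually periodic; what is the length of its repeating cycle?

t[0] = 17, t[1] = 5, t[2] = 13, t[3] = 14, t[4] = 7, t[5] = 18, t[6] = 17.
Since t[6] = t[0] = 17, the sequence is periodic with period 6.

6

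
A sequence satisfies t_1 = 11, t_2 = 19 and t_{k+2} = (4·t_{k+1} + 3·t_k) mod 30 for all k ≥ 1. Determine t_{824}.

t_1 = 11, t_2 = 19, t_3 = 19, t_4 = 13, t_5 = 19, t_6 = 25, t_7 = 7, t_8 = 13, t_9 = 13, t_{10} = 1, t_{11} = 13, t_{12} = 25, t_{13} = 19, t_{14} = 1, t_{15} = 1, t_{16} = 7, t_{17} = 1, t_{18} = 25, t_{19} = 13, t_{20} = 7, t_{21} = 7, t_{22} = 19, t_{23} = 7, t_{24} = 25, t_{25} = 1, t_{26} = 19, t_{27} = 19.
Since (t_{26}, t_{27}) = (t_2, t_3) = (19, 19) (two consecutive terms determine the rest), the sequence is eventually periodic: after a pre-period of length 1 it cycles with period 24.
For k ≥ 2, t_k depends only on (k - 2) mod 24. (824 - 2) mod 24 = 6, so t_{824} = t_8 = 13.

13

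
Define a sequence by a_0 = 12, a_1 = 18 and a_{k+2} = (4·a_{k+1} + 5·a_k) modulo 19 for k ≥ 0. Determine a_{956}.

We have a_0 = 12, a_1 = 18, a_2 = 18, a_3 = 10, a_4 = 16, a_5 = 0, a_6 = 4, a_7 = 16, a_8 = 8, a_9 = 17, a_{10} = 13, a_{11} = 4, a_{12} = 5, a_{13} = 2, a_{14} = 14, a_{15} = 9, a_{16} = 11, a_{17} = 13, a_{18} = 12, a_{19} = 18.
Since (a_{18}, a_{19}) = (a_0, a_1) = (12, 18) (two consecutive terms determine the rest), the sequence is periodic with period 18.
(956 - 0) mod 18 = 2, so a_{956} = a_2 = 18.

18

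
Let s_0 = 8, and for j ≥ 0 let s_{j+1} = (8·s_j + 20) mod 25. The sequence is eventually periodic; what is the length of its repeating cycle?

Computing terms: s_0 = 8, s_1 = 9, s_2 = 17, s_3 = 6, s_4 = 18, s_5 = 14, s_6 = 7, s_7 = 1, s_8 = 3, s_9 = 19, s_{10} = 22, s_{11} = 21, s_{12} = 13, s_{13} = 24, s_{14} = 12, s_{15} = 16, s_{16} = 23, s_{17} = 4, s_{18} = 2, s_{19} = 11, s_{20} = 8.
The sequence repeats with period 20.

20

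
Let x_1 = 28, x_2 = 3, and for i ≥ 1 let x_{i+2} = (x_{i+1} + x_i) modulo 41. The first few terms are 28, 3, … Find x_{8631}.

Listing terms: x_1 = 28,  x_2 = 3,  x_3 = 31,  x_4 = 34,  x_5 = 24,  x_6 = 17,  x_7 = 0,  x_8 = 17,  x_9 = 17,  x_{10} = 34,  x_{11} = 10,  x_{12} = 3,  x_{13} = 13,  x_{14} = 16,  x_{15} = 29,  x_{16} = 4,  x_{17} = 33,  x_{18} = 37,  x_{19} = 29,  x_{20} = 25,  x_{21} = 13,  x_{22} = 38,  x_{23} = 10,  x_{24} = 7,  x_{25} = 17,  x_{26} = 24,  x_{27} = 0,  x_{28} = 24,  x_{29} = 24,  x_{30} = 7,  x_{31} = 31,  x_{32} = 38,  x_{33} = 28,  x_{34} = 25,  x_{35} = 12,  x_{36} = 37,  x_{37} = 8,  x_{38} = 4,  x_{39} = 12,  x_{40} = 16,  x_{41} = 28,  x_{42} = 3.
The sequence repeats with period 40.
So x_{8631} = x_{1 + ((8631-1) mod 40)} = x_{31} = 31.

31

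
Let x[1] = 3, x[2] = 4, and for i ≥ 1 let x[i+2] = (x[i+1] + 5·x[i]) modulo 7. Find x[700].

x[1] = 3,  x[2] = 4,  x[3] = 5,  x[4] = 4,  x[5] = 1,  x[6] = 0,  x[7] = 5,  x[8] = 5,  x[9] = 2,  x[10] = 6,  x[11] = 2,  x[12] = 4,  x[13] = 0,  x[14] = 6,  x[15] = 6,  x[16] = 1,  x[17] = 3,  x[18] = 1,  x[19] = 2,  x[20] = 0,  x[21] = 3,  x[22] = 3,  x[23] = 4.
Since (x[22], x[23]) = (x[1], x[2]) = (3, 4) (two consecutive terms determine the rest), the sequence is periodic with period 21.
So x[700] = x[1 + ((700-1) mod 21)] = x[7] = 5.

5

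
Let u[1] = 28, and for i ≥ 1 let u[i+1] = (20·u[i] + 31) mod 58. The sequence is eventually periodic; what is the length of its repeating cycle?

7

u[1] = 28,  u[2] = 11,  u[3] = 19,  u[4] = 5,  u[5] = 15,  u[6] = 41,  u[7] = 39,  u[8] = 57,  u[9] = 11.
Since u[9] = u[2] = 11, the sequence is eventually periodic: after a pre-period of length 1 it cycles with period 7.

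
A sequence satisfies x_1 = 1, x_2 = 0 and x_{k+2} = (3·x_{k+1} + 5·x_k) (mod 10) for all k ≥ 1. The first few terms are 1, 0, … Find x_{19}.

x_1 = 1; x_2 = 0; x_3 = 5; x_4 = 5; x_5 = 0; x_6 = 5.
Since (x_5, x_6) = (x_2, x_3) = (0, 5) (two consecutive terms determine the rest), the sequence is eventually periodic: after a pre-period of length 1 it cycles with period 3.
For k ≥ 2, x_k depends only on (k - 2) mod 3. (19 - 2) mod 3 = 2, so x_{19} = x_4 = 5.

5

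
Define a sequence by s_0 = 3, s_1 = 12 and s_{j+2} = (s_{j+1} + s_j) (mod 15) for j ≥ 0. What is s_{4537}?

0

We have s_0 = 3, s_1 = 12, s_2 = 0, s_3 = 12, s_4 = 12, s_5 = 9, s_6 = 6, s_7 = 0, s_8 = 6, s_9 = 6, s_{10} = 12, s_{11} = 3, s_{12} = 0, s_{13} = 3, s_{14} = 3, s_{15} = 6, s_{16} = 9, s_{17} = 0, s_{18} = 9, s_{19} = 9, s_{20} = 3, s_{21} = 12.
The sequence repeats with period 20.
So s_{4537} = s_{0 + ((4537-0) mod 20)} = s_{17} = 0.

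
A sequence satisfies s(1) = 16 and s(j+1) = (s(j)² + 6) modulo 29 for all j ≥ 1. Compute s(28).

Computing terms: s(1) = 16,  s(2) = 1,  s(3) = 7,  s(4) = 26,  s(5) = 15,  s(6) = 28,  s(7) = 7.
Since s(7) = s(3) = 7, the sequence is eventually periodic: after a pre-period of length 2 it cycles with period 4.
For j ≥ 3, s(j) depends only on (j - 3) mod 4. (28 - 3) mod 4 = 1, so s(28) = s(4) = 26.

26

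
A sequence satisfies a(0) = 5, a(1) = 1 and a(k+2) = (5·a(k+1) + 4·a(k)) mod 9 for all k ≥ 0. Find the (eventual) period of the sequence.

Listing terms: a(0) = 5,  a(1) = 1,  a(2) = 7,  a(3) = 3,  a(4) = 7,  a(5) = 2,  a(6) = 2,  a(7) = 0,  a(8) = 8,  a(9) = 4,  a(10) = 7,  a(11) = 6,  a(12) = 4,  a(13) = 8,  a(14) = 2,  a(15) = 6,  a(16) = 2,  a(17) = 7,  a(18) = 7,  a(19) = 0,  a(20) = 1,  a(21) = 5,  a(22) = 2,  a(23) = 3,  a(24) = 5,  a(25) = 1.
The sequence repeats with period 24.

24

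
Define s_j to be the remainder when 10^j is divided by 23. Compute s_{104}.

s_1 = 10,  s_2 = 8,  s_3 = 11,  s_4 = 18,  s_5 = 19,  s_6 = 6,  s_7 = 14,  s_8 = 2,  s_9 = 20,  s_{10} = 16,  s_{11} = 22,  s_{12} = 13,  s_{13} = 15,  s_{14} = 12,  s_{15} = 5,  s_{16} = 4,  s_{17} = 17,  s_{18} = 9,  s_{19} = 21,  s_{20} = 3,  s_{21} = 7,  s_{22} = 1,  s_{23} = 10.
Since s_{23} = s_1 = 10, the sequence is periodic with period 22.
(104 - 1) mod 22 = 15, so s_{104} = s_{16} = 4.

4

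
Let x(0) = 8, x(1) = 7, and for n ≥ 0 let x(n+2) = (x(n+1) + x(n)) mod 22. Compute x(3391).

7

Listing terms: x(0) = 8, x(1) = 7, x(2) = 15, x(3) = 0, x(4) = 15, x(5) = 15, x(6) = 8, x(7) = 1, x(8) = 9, x(9) = 10, x(10) = 19, x(11) = 7, x(12) = 4, x(13) = 11, x(14) = 15, x(15) = 4, x(16) = 19, x(17) = 1, x(18) = 20, x(19) = 21, x(20) = 19, x(21) = 18, x(22) = 15, x(23) = 11, x(24) = 4, x(25) = 15, x(26) = 19, x(27) = 12, x(28) = 9, x(29) = 21, x(30) = 8, x(31) = 7.
Since (x(30), x(31)) = (x(0), x(1)) = (8, 7) (two consecutive terms determine the rest), the sequence is periodic with period 30.
So x(3391) = x(0 + ((3391-0) mod 30)) = x(1) = 7.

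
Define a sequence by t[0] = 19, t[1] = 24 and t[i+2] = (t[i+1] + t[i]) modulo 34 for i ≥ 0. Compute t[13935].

33

We have t[0] = 19, t[1] = 24, t[2] = 9, t[3] = 33, t[4] = 8, t[5] = 7, t[6] = 15, t[7] = 22, t[8] = 3, t[9] = 25, t[10] = 28, t[11] = 19, t[12] = 13, t[13] = 32, t[14] = 11, t[15] = 9, t[16] = 20, t[17] = 29, t[18] = 15, t[19] = 10, t[20] = 25, t[21] = 1, t[22] = 26, t[23] = 27, t[24] = 19, t[25] = 12, t[26] = 31, t[27] = 9, t[28] = 6, t[29] = 15, t[30] = 21, t[31] = 2, t[32] = 23, t[33] = 25, t[34] = 14, t[35] = 5, t[36] = 19, t[37] = 24.
The sequence repeats with period 36.
So t[13935] = t[0 + ((13935-0) mod 36)] = t[3] = 33.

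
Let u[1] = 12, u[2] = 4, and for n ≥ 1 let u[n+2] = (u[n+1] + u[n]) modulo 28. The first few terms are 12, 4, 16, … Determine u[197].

Listing terms: u[1] = 12,  u[2] = 4,  u[3] = 16,  u[4] = 20,  u[5] = 8,  u[6] = 0,  u[7] = 8,  u[8] = 8,  u[9] = 16,  u[10] = 24,  u[11] = 12,  u[12] = 8,  u[13] = 20,  u[14] = 0,  u[15] = 20,  u[16] = 20,  u[17] = 12,  u[18] = 4.
Since (u[17], u[18]) = (u[1], u[2]) = (12, 4) (two consecutive terms determine the rest), the sequence is periodic with period 16.
So u[197] = u[1 + ((197-1) mod 16)] = u[5] = 8.

8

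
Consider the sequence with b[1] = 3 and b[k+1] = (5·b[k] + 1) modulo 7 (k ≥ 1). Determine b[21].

b[1] = 3, b[2] = 2, b[3] = 4, b[4] = 0, b[5] = 1, b[6] = 6, b[7] = 3.
Since b[7] = b[1] = 3, the sequence is periodic with period 6.
So b[21] = b[1 + ((21-1) mod 6)] = b[3] = 4.

4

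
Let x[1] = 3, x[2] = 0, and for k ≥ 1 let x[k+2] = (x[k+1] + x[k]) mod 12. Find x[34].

3

We have x[1] = 3,  x[2] = 0,  x[3] = 3,  x[4] = 3,  x[5] = 6,  x[6] = 9,  x[7] = 3,  x[8] = 0.
Since (x[7], x[8]) = (x[1], x[2]) = (3, 0) (two consecutive terms determine the rest), the sequence is periodic with period 6.
(34 - 1) mod 6 = 3, so x[34] = x[4] = 3.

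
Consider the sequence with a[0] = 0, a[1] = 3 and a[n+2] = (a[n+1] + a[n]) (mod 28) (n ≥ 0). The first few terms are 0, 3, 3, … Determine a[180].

a[0] = 0,  a[1] = 3,  a[2] = 3,  a[3] = 6,  a[4] = 9,  a[5] = 15,  a[6] = 24,  a[7] = 11,  a[8] = 7,  a[9] = 18,  a[10] = 25,  a[11] = 15,  a[12] = 12,  a[13] = 27,  a[14] = 11,  a[15] = 10,  a[16] = 21,  a[17] = 3,  a[18] = 24,  a[19] = 27,  a[20] = 23,  a[21] = 22,  a[22] = 17,  a[23] = 11,  a[24] = 0,  a[25] = 11,  a[26] = 11,  a[27] = 22,  a[28] = 5,  a[29] = 27,  a[30] = 4,  a[31] = 3,  a[32] = 7,  a[33] = 10,  a[34] = 17,  a[35] = 27,  a[36] = 16,  a[37] = 15,  a[38] = 3,  a[39] = 18,  a[40] = 21,  a[41] = 11,  a[42] = 4,  a[43] = 15,  a[44] = 19,  a[45] = 6,  a[46] = 25,  a[47] = 3,  a[48] = 0,  a[49] = 3.
Since (a[48], a[49]) = (a[0], a[1]) = (0, 3) (two consecutive terms determine the rest), the sequence is periodic with period 48.
(180 - 0) mod 48 = 36, so a[180] = a[36] = 16.

16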